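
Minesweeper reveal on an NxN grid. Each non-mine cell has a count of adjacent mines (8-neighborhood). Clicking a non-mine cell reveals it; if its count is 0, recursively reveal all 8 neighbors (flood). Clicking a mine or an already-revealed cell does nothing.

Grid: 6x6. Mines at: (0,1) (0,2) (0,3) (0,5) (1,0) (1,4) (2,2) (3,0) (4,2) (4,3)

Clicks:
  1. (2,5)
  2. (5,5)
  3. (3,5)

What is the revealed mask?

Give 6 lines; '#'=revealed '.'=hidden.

Click 1 (2,5) count=1: revealed 1 new [(2,5)] -> total=1
Click 2 (5,5) count=0: revealed 7 new [(2,4) (3,4) (3,5) (4,4) (4,5) (5,4) (5,5)] -> total=8
Click 3 (3,5) count=0: revealed 0 new [(none)] -> total=8

Answer: ......
......
....##
....##
....##
....##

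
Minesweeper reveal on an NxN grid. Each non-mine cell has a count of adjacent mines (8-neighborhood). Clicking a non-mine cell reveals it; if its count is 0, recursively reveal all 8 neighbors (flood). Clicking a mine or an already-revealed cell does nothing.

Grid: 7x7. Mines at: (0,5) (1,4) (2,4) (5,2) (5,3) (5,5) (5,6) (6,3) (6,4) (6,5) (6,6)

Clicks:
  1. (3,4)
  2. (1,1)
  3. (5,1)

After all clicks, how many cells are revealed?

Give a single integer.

Answer: 25

Derivation:
Click 1 (3,4) count=1: revealed 1 new [(3,4)] -> total=1
Click 2 (1,1) count=0: revealed 24 new [(0,0) (0,1) (0,2) (0,3) (1,0) (1,1) (1,2) (1,3) (2,0) (2,1) (2,2) (2,3) (3,0) (3,1) (3,2) (3,3) (4,0) (4,1) (4,2) (4,3) (5,0) (5,1) (6,0) (6,1)] -> total=25
Click 3 (5,1) count=1: revealed 0 new [(none)] -> total=25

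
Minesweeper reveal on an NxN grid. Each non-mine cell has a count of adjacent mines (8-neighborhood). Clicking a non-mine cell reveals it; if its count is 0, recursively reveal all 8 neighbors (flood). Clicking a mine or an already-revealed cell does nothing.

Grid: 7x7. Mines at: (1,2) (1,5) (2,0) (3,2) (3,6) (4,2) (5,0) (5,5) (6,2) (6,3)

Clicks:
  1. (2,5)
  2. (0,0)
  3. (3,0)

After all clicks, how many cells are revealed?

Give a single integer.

Click 1 (2,5) count=2: revealed 1 new [(2,5)] -> total=1
Click 2 (0,0) count=0: revealed 4 new [(0,0) (0,1) (1,0) (1,1)] -> total=5
Click 3 (3,0) count=1: revealed 1 new [(3,0)] -> total=6

Answer: 6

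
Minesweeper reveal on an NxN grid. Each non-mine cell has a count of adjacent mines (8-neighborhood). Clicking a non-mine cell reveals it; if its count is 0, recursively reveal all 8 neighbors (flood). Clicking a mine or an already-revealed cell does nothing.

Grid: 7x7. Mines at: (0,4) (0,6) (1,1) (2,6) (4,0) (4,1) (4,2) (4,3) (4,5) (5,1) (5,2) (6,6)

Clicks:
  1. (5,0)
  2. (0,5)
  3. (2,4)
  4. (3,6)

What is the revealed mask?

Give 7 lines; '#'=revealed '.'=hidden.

Click 1 (5,0) count=3: revealed 1 new [(5,0)] -> total=1
Click 2 (0,5) count=2: revealed 1 new [(0,5)] -> total=2
Click 3 (2,4) count=0: revealed 12 new [(1,2) (1,3) (1,4) (1,5) (2,2) (2,3) (2,4) (2,5) (3,2) (3,3) (3,4) (3,5)] -> total=14
Click 4 (3,6) count=2: revealed 1 new [(3,6)] -> total=15

Answer: .....#.
..####.
..####.
..#####
.......
#......
.......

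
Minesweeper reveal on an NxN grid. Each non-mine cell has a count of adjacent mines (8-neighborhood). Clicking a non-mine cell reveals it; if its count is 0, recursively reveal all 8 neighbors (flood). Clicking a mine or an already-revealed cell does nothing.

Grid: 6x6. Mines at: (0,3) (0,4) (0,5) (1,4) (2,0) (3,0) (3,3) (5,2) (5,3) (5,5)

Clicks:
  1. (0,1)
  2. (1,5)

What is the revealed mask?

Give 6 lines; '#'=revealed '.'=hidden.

Click 1 (0,1) count=0: revealed 6 new [(0,0) (0,1) (0,2) (1,0) (1,1) (1,2)] -> total=6
Click 2 (1,5) count=3: revealed 1 new [(1,5)] -> total=7

Answer: ###...
###..#
......
......
......
......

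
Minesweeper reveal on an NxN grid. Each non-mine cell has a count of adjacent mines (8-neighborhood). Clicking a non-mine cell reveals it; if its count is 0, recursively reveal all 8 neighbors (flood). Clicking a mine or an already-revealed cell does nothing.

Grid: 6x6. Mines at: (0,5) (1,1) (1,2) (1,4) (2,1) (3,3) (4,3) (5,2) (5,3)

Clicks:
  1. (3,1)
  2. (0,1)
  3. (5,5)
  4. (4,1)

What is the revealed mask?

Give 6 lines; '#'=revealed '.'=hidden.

Click 1 (3,1) count=1: revealed 1 new [(3,1)] -> total=1
Click 2 (0,1) count=2: revealed 1 new [(0,1)] -> total=2
Click 3 (5,5) count=0: revealed 8 new [(2,4) (2,5) (3,4) (3,5) (4,4) (4,5) (5,4) (5,5)] -> total=10
Click 4 (4,1) count=1: revealed 1 new [(4,1)] -> total=11

Answer: .#....
......
....##
.#..##
.#..##
....##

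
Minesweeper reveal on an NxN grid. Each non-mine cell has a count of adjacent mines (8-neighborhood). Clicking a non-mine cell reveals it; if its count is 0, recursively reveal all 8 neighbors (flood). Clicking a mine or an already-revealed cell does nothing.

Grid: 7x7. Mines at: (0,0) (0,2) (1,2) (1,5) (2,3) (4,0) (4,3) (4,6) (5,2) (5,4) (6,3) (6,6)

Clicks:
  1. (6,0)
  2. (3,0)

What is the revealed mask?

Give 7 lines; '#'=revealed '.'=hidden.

Click 1 (6,0) count=0: revealed 4 new [(5,0) (5,1) (6,0) (6,1)] -> total=4
Click 2 (3,0) count=1: revealed 1 new [(3,0)] -> total=5

Answer: .......
.......
.......
#......
.......
##.....
##.....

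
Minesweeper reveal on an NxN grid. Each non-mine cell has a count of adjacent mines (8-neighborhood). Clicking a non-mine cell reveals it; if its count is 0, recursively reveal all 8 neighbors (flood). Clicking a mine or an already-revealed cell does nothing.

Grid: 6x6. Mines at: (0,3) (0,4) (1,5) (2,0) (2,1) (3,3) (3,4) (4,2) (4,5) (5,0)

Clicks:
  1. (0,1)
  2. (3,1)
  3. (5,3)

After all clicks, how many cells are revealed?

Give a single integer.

Answer: 8

Derivation:
Click 1 (0,1) count=0: revealed 6 new [(0,0) (0,1) (0,2) (1,0) (1,1) (1,2)] -> total=6
Click 2 (3,1) count=3: revealed 1 new [(3,1)] -> total=7
Click 3 (5,3) count=1: revealed 1 new [(5,3)] -> total=8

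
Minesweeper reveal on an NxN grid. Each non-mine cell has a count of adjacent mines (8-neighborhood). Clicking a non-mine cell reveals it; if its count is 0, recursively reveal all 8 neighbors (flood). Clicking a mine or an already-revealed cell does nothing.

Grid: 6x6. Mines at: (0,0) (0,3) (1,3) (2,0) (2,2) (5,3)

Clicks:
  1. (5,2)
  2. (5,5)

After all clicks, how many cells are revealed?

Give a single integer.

Answer: 16

Derivation:
Click 1 (5,2) count=1: revealed 1 new [(5,2)] -> total=1
Click 2 (5,5) count=0: revealed 15 new [(0,4) (0,5) (1,4) (1,5) (2,3) (2,4) (2,5) (3,3) (3,4) (3,5) (4,3) (4,4) (4,5) (5,4) (5,5)] -> total=16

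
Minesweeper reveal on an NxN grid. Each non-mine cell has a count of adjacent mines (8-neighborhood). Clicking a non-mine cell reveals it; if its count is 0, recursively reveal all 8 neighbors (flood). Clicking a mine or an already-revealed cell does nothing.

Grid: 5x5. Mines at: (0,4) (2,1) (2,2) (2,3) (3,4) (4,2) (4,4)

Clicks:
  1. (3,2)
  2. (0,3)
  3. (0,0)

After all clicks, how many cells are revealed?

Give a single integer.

Click 1 (3,2) count=4: revealed 1 new [(3,2)] -> total=1
Click 2 (0,3) count=1: revealed 1 new [(0,3)] -> total=2
Click 3 (0,0) count=0: revealed 7 new [(0,0) (0,1) (0,2) (1,0) (1,1) (1,2) (1,3)] -> total=9

Answer: 9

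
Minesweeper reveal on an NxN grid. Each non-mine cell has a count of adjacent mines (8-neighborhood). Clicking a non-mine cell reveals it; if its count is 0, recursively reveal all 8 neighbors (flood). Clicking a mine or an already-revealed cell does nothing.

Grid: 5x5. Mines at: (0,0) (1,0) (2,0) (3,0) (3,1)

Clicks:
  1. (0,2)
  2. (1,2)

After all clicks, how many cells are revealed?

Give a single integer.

Click 1 (0,2) count=0: revealed 18 new [(0,1) (0,2) (0,3) (0,4) (1,1) (1,2) (1,3) (1,4) (2,1) (2,2) (2,3) (2,4) (3,2) (3,3) (3,4) (4,2) (4,3) (4,4)] -> total=18
Click 2 (1,2) count=0: revealed 0 new [(none)] -> total=18

Answer: 18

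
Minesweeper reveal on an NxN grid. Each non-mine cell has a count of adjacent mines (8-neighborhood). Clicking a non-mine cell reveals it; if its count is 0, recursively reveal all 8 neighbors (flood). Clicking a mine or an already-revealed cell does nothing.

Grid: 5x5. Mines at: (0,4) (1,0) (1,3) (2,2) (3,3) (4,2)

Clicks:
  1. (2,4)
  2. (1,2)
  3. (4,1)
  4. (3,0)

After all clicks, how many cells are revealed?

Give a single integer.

Answer: 8

Derivation:
Click 1 (2,4) count=2: revealed 1 new [(2,4)] -> total=1
Click 2 (1,2) count=2: revealed 1 new [(1,2)] -> total=2
Click 3 (4,1) count=1: revealed 1 new [(4,1)] -> total=3
Click 4 (3,0) count=0: revealed 5 new [(2,0) (2,1) (3,0) (3,1) (4,0)] -> total=8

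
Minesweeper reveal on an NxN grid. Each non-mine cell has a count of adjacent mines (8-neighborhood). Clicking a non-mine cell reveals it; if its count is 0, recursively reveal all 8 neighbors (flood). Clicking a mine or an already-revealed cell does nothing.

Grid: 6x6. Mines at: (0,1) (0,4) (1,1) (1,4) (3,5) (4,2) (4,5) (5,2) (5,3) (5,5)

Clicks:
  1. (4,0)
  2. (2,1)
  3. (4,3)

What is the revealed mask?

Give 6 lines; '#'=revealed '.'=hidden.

Click 1 (4,0) count=0: revealed 8 new [(2,0) (2,1) (3,0) (3,1) (4,0) (4,1) (5,0) (5,1)] -> total=8
Click 2 (2,1) count=1: revealed 0 new [(none)] -> total=8
Click 3 (4,3) count=3: revealed 1 new [(4,3)] -> total=9

Answer: ......
......
##....
##....
##.#..
##....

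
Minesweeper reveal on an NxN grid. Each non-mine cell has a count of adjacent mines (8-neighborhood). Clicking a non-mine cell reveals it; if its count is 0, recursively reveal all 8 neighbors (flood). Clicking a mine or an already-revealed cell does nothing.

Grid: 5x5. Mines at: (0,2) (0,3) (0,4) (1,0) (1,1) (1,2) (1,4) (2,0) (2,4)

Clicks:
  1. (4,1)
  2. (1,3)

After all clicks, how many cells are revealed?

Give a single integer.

Answer: 14

Derivation:
Click 1 (4,1) count=0: revealed 13 new [(2,1) (2,2) (2,3) (3,0) (3,1) (3,2) (3,3) (3,4) (4,0) (4,1) (4,2) (4,3) (4,4)] -> total=13
Click 2 (1,3) count=6: revealed 1 new [(1,3)] -> total=14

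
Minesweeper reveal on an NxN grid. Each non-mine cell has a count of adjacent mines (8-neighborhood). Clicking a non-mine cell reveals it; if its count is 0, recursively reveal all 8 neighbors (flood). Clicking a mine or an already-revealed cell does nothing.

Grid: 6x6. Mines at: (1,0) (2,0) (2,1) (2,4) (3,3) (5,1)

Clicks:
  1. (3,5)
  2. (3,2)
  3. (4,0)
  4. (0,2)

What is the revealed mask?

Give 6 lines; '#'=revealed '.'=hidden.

Answer: .#####
.#####
......
..#..#
#.....
......

Derivation:
Click 1 (3,5) count=1: revealed 1 new [(3,5)] -> total=1
Click 2 (3,2) count=2: revealed 1 new [(3,2)] -> total=2
Click 3 (4,0) count=1: revealed 1 new [(4,0)] -> total=3
Click 4 (0,2) count=0: revealed 10 new [(0,1) (0,2) (0,3) (0,4) (0,5) (1,1) (1,2) (1,3) (1,4) (1,5)] -> total=13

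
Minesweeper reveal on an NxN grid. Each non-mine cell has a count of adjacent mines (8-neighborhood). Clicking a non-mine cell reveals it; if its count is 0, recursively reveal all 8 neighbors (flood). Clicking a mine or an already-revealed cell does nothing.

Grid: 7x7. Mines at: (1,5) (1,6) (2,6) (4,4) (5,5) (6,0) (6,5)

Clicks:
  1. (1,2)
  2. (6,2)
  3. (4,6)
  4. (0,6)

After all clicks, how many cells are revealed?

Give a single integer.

Click 1 (1,2) count=0: revealed 33 new [(0,0) (0,1) (0,2) (0,3) (0,4) (1,0) (1,1) (1,2) (1,3) (1,4) (2,0) (2,1) (2,2) (2,3) (2,4) (3,0) (3,1) (3,2) (3,3) (3,4) (4,0) (4,1) (4,2) (4,3) (5,0) (5,1) (5,2) (5,3) (5,4) (6,1) (6,2) (6,3) (6,4)] -> total=33
Click 2 (6,2) count=0: revealed 0 new [(none)] -> total=33
Click 3 (4,6) count=1: revealed 1 new [(4,6)] -> total=34
Click 4 (0,6) count=2: revealed 1 new [(0,6)] -> total=35

Answer: 35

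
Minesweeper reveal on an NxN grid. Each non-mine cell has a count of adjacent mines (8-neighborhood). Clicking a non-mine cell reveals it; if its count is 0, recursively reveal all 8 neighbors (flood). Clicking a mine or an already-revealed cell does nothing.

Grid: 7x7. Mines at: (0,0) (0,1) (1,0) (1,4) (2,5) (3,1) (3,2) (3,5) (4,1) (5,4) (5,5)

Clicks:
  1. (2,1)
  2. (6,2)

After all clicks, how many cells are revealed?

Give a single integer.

Click 1 (2,1) count=3: revealed 1 new [(2,1)] -> total=1
Click 2 (6,2) count=0: revealed 8 new [(5,0) (5,1) (5,2) (5,3) (6,0) (6,1) (6,2) (6,3)] -> total=9

Answer: 9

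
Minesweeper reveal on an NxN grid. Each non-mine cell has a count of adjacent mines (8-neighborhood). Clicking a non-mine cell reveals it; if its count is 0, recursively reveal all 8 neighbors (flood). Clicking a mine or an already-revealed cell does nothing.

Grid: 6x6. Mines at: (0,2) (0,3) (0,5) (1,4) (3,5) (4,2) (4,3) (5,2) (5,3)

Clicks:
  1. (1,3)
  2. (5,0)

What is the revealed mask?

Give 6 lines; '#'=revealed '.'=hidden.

Click 1 (1,3) count=3: revealed 1 new [(1,3)] -> total=1
Click 2 (5,0) count=0: revealed 17 new [(0,0) (0,1) (1,0) (1,1) (1,2) (2,0) (2,1) (2,2) (2,3) (3,0) (3,1) (3,2) (3,3) (4,0) (4,1) (5,0) (5,1)] -> total=18

Answer: ##....
####..
####..
####..
##....
##....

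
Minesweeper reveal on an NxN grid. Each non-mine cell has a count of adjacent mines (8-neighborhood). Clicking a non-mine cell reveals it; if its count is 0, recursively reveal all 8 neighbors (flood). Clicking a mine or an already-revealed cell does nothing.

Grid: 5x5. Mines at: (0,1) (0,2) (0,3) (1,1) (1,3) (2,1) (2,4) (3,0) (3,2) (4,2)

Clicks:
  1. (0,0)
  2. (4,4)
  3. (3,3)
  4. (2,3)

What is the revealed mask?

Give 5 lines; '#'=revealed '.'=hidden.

Answer: #....
.....
...#.
...##
...##

Derivation:
Click 1 (0,0) count=2: revealed 1 new [(0,0)] -> total=1
Click 2 (4,4) count=0: revealed 4 new [(3,3) (3,4) (4,3) (4,4)] -> total=5
Click 3 (3,3) count=3: revealed 0 new [(none)] -> total=5
Click 4 (2,3) count=3: revealed 1 new [(2,3)] -> total=6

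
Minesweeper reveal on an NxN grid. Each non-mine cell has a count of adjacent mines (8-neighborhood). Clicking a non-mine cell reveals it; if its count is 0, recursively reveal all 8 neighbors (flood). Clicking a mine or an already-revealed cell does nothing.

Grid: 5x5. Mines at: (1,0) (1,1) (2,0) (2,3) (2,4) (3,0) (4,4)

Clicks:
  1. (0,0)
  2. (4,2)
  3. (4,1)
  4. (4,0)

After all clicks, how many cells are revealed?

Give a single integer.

Answer: 8

Derivation:
Click 1 (0,0) count=2: revealed 1 new [(0,0)] -> total=1
Click 2 (4,2) count=0: revealed 6 new [(3,1) (3,2) (3,3) (4,1) (4,2) (4,3)] -> total=7
Click 3 (4,1) count=1: revealed 0 new [(none)] -> total=7
Click 4 (4,0) count=1: revealed 1 new [(4,0)] -> total=8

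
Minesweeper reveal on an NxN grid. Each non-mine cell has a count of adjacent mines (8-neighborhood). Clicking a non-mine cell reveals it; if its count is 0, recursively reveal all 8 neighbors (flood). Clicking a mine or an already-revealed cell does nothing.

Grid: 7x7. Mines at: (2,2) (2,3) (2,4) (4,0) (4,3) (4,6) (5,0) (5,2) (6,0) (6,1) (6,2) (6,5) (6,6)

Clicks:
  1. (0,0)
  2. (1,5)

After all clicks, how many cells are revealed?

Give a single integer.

Click 1 (0,0) count=0: revealed 22 new [(0,0) (0,1) (0,2) (0,3) (0,4) (0,5) (0,6) (1,0) (1,1) (1,2) (1,3) (1,4) (1,5) (1,6) (2,0) (2,1) (2,5) (2,6) (3,0) (3,1) (3,5) (3,6)] -> total=22
Click 2 (1,5) count=1: revealed 0 new [(none)] -> total=22

Answer: 22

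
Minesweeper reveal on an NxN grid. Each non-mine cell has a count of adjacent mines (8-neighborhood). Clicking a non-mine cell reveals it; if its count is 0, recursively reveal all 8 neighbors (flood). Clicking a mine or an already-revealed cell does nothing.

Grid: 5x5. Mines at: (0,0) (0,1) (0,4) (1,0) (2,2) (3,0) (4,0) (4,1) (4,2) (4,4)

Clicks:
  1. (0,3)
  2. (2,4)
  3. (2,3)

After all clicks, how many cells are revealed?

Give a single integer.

Click 1 (0,3) count=1: revealed 1 new [(0,3)] -> total=1
Click 2 (2,4) count=0: revealed 6 new [(1,3) (1,4) (2,3) (2,4) (3,3) (3,4)] -> total=7
Click 3 (2,3) count=1: revealed 0 new [(none)] -> total=7

Answer: 7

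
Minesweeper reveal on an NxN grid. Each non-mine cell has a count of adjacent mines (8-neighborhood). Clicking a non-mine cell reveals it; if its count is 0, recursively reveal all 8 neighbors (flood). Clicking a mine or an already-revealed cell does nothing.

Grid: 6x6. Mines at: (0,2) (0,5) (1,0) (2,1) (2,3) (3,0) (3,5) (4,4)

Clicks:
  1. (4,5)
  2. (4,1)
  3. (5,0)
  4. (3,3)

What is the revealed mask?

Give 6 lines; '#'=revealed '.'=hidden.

Click 1 (4,5) count=2: revealed 1 new [(4,5)] -> total=1
Click 2 (4,1) count=1: revealed 1 new [(4,1)] -> total=2
Click 3 (5,0) count=0: revealed 10 new [(3,1) (3,2) (3,3) (4,0) (4,2) (4,3) (5,0) (5,1) (5,2) (5,3)] -> total=12
Click 4 (3,3) count=2: revealed 0 new [(none)] -> total=12

Answer: ......
......
......
.###..
####.#
####..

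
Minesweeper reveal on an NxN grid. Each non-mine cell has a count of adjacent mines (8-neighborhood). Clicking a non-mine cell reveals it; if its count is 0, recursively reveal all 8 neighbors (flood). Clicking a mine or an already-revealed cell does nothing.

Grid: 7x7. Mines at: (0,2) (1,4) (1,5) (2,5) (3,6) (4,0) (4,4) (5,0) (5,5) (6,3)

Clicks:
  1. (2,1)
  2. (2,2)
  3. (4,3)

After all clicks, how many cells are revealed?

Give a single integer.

Click 1 (2,1) count=0: revealed 20 new [(0,0) (0,1) (1,0) (1,1) (1,2) (1,3) (2,0) (2,1) (2,2) (2,3) (3,0) (3,1) (3,2) (3,3) (4,1) (4,2) (4,3) (5,1) (5,2) (5,3)] -> total=20
Click 2 (2,2) count=0: revealed 0 new [(none)] -> total=20
Click 3 (4,3) count=1: revealed 0 new [(none)] -> total=20

Answer: 20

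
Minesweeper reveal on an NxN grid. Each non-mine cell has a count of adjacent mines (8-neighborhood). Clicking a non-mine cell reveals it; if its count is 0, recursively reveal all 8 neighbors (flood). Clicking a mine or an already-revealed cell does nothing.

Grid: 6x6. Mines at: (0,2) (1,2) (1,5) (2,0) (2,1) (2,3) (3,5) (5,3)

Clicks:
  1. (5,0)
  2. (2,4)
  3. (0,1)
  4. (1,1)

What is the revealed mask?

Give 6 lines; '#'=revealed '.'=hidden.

Click 1 (5,0) count=0: revealed 9 new [(3,0) (3,1) (3,2) (4,0) (4,1) (4,2) (5,0) (5,1) (5,2)] -> total=9
Click 2 (2,4) count=3: revealed 1 new [(2,4)] -> total=10
Click 3 (0,1) count=2: revealed 1 new [(0,1)] -> total=11
Click 4 (1,1) count=4: revealed 1 new [(1,1)] -> total=12

Answer: .#....
.#....
....#.
###...
###...
###...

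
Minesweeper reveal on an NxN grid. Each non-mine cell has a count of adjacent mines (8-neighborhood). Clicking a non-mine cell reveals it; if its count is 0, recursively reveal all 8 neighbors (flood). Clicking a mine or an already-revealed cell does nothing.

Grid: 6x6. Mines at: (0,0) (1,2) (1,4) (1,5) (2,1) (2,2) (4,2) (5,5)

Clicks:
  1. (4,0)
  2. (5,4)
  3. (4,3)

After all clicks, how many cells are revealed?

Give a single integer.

Click 1 (4,0) count=0: revealed 6 new [(3,0) (3,1) (4,0) (4,1) (5,0) (5,1)] -> total=6
Click 2 (5,4) count=1: revealed 1 new [(5,4)] -> total=7
Click 3 (4,3) count=1: revealed 1 new [(4,3)] -> total=8

Answer: 8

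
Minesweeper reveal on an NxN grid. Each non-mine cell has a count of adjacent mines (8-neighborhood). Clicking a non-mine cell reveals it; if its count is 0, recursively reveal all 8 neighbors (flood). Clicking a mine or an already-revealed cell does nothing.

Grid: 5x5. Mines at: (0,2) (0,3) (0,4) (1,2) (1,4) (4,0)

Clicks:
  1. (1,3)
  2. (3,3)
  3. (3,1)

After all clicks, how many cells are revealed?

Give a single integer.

Answer: 13

Derivation:
Click 1 (1,3) count=5: revealed 1 new [(1,3)] -> total=1
Click 2 (3,3) count=0: revealed 12 new [(2,1) (2,2) (2,3) (2,4) (3,1) (3,2) (3,3) (3,4) (4,1) (4,2) (4,3) (4,4)] -> total=13
Click 3 (3,1) count=1: revealed 0 new [(none)] -> total=13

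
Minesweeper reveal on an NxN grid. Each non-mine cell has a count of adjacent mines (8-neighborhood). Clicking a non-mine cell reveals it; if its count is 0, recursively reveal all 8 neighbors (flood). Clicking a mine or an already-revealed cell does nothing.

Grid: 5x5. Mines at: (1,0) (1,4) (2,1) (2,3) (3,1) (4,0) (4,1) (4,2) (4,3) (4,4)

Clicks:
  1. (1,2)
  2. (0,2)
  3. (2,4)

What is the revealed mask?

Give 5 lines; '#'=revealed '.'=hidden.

Click 1 (1,2) count=2: revealed 1 new [(1,2)] -> total=1
Click 2 (0,2) count=0: revealed 5 new [(0,1) (0,2) (0,3) (1,1) (1,3)] -> total=6
Click 3 (2,4) count=2: revealed 1 new [(2,4)] -> total=7

Answer: .###.
.###.
....#
.....
.....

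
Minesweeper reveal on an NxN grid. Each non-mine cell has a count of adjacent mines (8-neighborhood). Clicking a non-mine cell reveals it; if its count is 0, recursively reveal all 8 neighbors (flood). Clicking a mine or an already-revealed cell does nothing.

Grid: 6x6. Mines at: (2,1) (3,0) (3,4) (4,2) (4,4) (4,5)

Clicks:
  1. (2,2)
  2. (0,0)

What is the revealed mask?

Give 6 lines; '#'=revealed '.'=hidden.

Click 1 (2,2) count=1: revealed 1 new [(2,2)] -> total=1
Click 2 (0,0) count=0: revealed 15 new [(0,0) (0,1) (0,2) (0,3) (0,4) (0,5) (1,0) (1,1) (1,2) (1,3) (1,4) (1,5) (2,3) (2,4) (2,5)] -> total=16

Answer: ######
######
..####
......
......
......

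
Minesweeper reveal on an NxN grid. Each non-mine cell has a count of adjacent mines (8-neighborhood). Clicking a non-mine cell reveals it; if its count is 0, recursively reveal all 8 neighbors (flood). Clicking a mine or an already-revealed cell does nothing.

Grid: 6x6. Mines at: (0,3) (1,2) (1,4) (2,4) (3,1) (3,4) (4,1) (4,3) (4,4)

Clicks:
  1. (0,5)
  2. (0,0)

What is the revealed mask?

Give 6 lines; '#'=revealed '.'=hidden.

Click 1 (0,5) count=1: revealed 1 new [(0,5)] -> total=1
Click 2 (0,0) count=0: revealed 6 new [(0,0) (0,1) (1,0) (1,1) (2,0) (2,1)] -> total=7

Answer: ##...#
##....
##....
......
......
......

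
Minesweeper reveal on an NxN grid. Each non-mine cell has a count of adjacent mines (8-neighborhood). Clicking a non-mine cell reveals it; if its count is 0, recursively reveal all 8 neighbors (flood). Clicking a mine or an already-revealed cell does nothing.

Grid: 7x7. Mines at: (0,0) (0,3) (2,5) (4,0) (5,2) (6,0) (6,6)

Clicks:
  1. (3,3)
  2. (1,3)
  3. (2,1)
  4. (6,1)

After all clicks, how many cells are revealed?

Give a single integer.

Click 1 (3,3) count=0: revealed 30 new [(1,0) (1,1) (1,2) (1,3) (1,4) (2,0) (2,1) (2,2) (2,3) (2,4) (3,0) (3,1) (3,2) (3,3) (3,4) (3,5) (3,6) (4,1) (4,2) (4,3) (4,4) (4,5) (4,6) (5,3) (5,4) (5,5) (5,6) (6,3) (6,4) (6,5)] -> total=30
Click 2 (1,3) count=1: revealed 0 new [(none)] -> total=30
Click 3 (2,1) count=0: revealed 0 new [(none)] -> total=30
Click 4 (6,1) count=2: revealed 1 new [(6,1)] -> total=31

Answer: 31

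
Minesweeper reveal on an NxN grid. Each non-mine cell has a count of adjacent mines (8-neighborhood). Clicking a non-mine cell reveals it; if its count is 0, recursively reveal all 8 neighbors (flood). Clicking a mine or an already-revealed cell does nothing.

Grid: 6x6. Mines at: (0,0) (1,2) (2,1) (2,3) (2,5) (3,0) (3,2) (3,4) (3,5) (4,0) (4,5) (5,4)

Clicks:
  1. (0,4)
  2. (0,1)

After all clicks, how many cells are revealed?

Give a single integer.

Answer: 7

Derivation:
Click 1 (0,4) count=0: revealed 6 new [(0,3) (0,4) (0,5) (1,3) (1,4) (1,5)] -> total=6
Click 2 (0,1) count=2: revealed 1 new [(0,1)] -> total=7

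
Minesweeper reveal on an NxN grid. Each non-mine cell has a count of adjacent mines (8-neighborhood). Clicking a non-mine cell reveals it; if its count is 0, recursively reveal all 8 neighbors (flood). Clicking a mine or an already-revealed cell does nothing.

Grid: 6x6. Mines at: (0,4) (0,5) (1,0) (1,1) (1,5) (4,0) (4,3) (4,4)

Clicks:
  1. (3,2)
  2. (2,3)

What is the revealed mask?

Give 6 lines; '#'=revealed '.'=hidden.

Click 1 (3,2) count=1: revealed 1 new [(3,2)] -> total=1
Click 2 (2,3) count=0: revealed 8 new [(1,2) (1,3) (1,4) (2,2) (2,3) (2,4) (3,3) (3,4)] -> total=9

Answer: ......
..###.
..###.
..###.
......
......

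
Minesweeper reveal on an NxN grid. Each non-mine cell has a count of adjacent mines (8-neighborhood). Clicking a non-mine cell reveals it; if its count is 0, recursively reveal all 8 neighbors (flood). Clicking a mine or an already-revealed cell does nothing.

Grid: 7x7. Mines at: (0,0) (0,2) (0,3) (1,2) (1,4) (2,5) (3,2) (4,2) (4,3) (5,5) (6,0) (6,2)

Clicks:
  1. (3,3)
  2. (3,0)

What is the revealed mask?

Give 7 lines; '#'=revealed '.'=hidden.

Answer: .......
##.....
##.....
##.#...
##.....
##.....
.......

Derivation:
Click 1 (3,3) count=3: revealed 1 new [(3,3)] -> total=1
Click 2 (3,0) count=0: revealed 10 new [(1,0) (1,1) (2,0) (2,1) (3,0) (3,1) (4,0) (4,1) (5,0) (5,1)] -> total=11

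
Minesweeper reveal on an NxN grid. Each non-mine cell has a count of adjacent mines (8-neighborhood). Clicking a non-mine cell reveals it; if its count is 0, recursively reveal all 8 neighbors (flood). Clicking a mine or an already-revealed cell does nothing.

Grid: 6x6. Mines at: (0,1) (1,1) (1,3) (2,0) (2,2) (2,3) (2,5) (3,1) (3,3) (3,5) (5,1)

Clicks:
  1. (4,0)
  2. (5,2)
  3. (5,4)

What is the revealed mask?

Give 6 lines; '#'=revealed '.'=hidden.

Answer: ......
......
......
......
#.####
..####

Derivation:
Click 1 (4,0) count=2: revealed 1 new [(4,0)] -> total=1
Click 2 (5,2) count=1: revealed 1 new [(5,2)] -> total=2
Click 3 (5,4) count=0: revealed 7 new [(4,2) (4,3) (4,4) (4,5) (5,3) (5,4) (5,5)] -> total=9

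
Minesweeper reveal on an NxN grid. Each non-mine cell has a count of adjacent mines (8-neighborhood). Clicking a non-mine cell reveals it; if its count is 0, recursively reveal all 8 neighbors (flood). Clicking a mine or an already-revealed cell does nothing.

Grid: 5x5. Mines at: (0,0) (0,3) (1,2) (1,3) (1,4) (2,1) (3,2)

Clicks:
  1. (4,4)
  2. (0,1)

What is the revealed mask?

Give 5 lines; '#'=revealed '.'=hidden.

Click 1 (4,4) count=0: revealed 6 new [(2,3) (2,4) (3,3) (3,4) (4,3) (4,4)] -> total=6
Click 2 (0,1) count=2: revealed 1 new [(0,1)] -> total=7

Answer: .#...
.....
...##
...##
...##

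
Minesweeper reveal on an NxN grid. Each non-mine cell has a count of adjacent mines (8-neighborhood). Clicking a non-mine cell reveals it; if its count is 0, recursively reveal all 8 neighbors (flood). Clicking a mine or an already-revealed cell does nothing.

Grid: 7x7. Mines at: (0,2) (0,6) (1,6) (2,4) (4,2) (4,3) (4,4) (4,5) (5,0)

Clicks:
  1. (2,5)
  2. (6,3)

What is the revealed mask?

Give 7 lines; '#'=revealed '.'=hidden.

Answer: .......
.......
.....#.
.......
.......
.######
.######

Derivation:
Click 1 (2,5) count=2: revealed 1 new [(2,5)] -> total=1
Click 2 (6,3) count=0: revealed 12 new [(5,1) (5,2) (5,3) (5,4) (5,5) (5,6) (6,1) (6,2) (6,3) (6,4) (6,5) (6,6)] -> total=13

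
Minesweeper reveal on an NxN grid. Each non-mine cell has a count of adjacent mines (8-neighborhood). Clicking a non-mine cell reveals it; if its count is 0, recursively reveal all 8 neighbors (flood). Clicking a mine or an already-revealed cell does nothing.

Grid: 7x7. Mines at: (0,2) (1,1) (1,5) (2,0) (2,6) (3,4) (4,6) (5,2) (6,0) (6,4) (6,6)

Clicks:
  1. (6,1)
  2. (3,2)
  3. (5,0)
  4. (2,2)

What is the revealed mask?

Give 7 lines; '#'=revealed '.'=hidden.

Click 1 (6,1) count=2: revealed 1 new [(6,1)] -> total=1
Click 2 (3,2) count=0: revealed 9 new [(2,1) (2,2) (2,3) (3,1) (3,2) (3,3) (4,1) (4,2) (4,3)] -> total=10
Click 3 (5,0) count=1: revealed 1 new [(5,0)] -> total=11
Click 4 (2,2) count=1: revealed 0 new [(none)] -> total=11

Answer: .......
.......
.###...
.###...
.###...
#......
.#.....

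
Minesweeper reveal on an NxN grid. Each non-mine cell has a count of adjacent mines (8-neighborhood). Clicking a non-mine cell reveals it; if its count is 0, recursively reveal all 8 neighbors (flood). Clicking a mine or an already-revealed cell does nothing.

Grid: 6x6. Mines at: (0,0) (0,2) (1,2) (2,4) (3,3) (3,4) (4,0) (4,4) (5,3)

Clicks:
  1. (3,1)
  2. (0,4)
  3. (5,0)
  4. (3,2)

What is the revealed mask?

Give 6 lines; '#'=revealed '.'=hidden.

Click 1 (3,1) count=1: revealed 1 new [(3,1)] -> total=1
Click 2 (0,4) count=0: revealed 6 new [(0,3) (0,4) (0,5) (1,3) (1,4) (1,5)] -> total=7
Click 3 (5,0) count=1: revealed 1 new [(5,0)] -> total=8
Click 4 (3,2) count=1: revealed 1 new [(3,2)] -> total=9

Answer: ...###
...###
......
.##...
......
#.....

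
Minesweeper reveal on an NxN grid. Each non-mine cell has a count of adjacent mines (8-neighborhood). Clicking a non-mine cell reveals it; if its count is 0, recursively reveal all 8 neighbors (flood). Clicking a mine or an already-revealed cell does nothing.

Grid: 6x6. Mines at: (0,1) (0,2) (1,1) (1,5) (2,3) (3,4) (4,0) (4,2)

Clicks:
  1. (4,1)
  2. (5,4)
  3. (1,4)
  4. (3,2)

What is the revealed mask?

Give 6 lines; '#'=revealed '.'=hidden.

Answer: ......
....#.
......
..#...
.#.###
...###

Derivation:
Click 1 (4,1) count=2: revealed 1 new [(4,1)] -> total=1
Click 2 (5,4) count=0: revealed 6 new [(4,3) (4,4) (4,5) (5,3) (5,4) (5,5)] -> total=7
Click 3 (1,4) count=2: revealed 1 new [(1,4)] -> total=8
Click 4 (3,2) count=2: revealed 1 new [(3,2)] -> total=9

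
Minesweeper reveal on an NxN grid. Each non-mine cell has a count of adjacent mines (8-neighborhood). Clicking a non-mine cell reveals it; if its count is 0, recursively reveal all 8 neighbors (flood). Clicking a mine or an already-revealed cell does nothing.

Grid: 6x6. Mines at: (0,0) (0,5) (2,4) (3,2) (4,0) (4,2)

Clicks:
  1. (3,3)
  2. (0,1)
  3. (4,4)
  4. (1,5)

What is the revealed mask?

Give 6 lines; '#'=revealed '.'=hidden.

Answer: .#....
.....#
......
...###
...###
...###

Derivation:
Click 1 (3,3) count=3: revealed 1 new [(3,3)] -> total=1
Click 2 (0,1) count=1: revealed 1 new [(0,1)] -> total=2
Click 3 (4,4) count=0: revealed 8 new [(3,4) (3,5) (4,3) (4,4) (4,5) (5,3) (5,4) (5,5)] -> total=10
Click 4 (1,5) count=2: revealed 1 new [(1,5)] -> total=11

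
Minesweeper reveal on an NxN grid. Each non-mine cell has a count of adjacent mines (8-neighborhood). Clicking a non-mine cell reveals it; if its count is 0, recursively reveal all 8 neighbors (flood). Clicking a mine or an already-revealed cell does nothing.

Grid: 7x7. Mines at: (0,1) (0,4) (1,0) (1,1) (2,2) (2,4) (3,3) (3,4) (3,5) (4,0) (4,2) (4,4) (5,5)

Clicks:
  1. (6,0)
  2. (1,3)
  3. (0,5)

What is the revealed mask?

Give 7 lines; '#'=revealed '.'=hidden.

Click 1 (6,0) count=0: revealed 10 new [(5,0) (5,1) (5,2) (5,3) (5,4) (6,0) (6,1) (6,2) (6,3) (6,4)] -> total=10
Click 2 (1,3) count=3: revealed 1 new [(1,3)] -> total=11
Click 3 (0,5) count=1: revealed 1 new [(0,5)] -> total=12

Answer: .....#.
...#...
.......
.......
.......
#####..
#####..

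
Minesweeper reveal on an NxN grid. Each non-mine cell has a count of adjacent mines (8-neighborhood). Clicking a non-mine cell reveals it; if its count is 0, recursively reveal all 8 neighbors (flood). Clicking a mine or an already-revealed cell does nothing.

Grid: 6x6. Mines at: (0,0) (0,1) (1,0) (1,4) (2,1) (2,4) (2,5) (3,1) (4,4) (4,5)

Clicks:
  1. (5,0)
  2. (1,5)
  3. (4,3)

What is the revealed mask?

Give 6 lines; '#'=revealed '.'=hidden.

Answer: ......
.....#
......
......
####..
####..

Derivation:
Click 1 (5,0) count=0: revealed 8 new [(4,0) (4,1) (4,2) (4,3) (5,0) (5,1) (5,2) (5,3)] -> total=8
Click 2 (1,5) count=3: revealed 1 new [(1,5)] -> total=9
Click 3 (4,3) count=1: revealed 0 new [(none)] -> total=9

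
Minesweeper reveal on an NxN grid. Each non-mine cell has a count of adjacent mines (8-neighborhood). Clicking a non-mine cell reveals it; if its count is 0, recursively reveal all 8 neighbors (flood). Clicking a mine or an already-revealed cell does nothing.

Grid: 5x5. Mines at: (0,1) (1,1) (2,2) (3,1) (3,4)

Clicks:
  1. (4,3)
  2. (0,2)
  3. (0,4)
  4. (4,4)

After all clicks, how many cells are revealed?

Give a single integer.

Click 1 (4,3) count=1: revealed 1 new [(4,3)] -> total=1
Click 2 (0,2) count=2: revealed 1 new [(0,2)] -> total=2
Click 3 (0,4) count=0: revealed 7 new [(0,3) (0,4) (1,2) (1,3) (1,4) (2,3) (2,4)] -> total=9
Click 4 (4,4) count=1: revealed 1 new [(4,4)] -> total=10

Answer: 10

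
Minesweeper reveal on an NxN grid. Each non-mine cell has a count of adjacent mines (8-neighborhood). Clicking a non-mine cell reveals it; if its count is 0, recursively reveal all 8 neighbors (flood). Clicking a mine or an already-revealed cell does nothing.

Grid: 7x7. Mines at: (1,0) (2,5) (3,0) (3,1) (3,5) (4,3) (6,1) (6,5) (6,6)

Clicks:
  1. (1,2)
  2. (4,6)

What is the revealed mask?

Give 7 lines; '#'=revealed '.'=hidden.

Click 1 (1,2) count=0: revealed 19 new [(0,1) (0,2) (0,3) (0,4) (0,5) (0,6) (1,1) (1,2) (1,3) (1,4) (1,5) (1,6) (2,1) (2,2) (2,3) (2,4) (3,2) (3,3) (3,4)] -> total=19
Click 2 (4,6) count=1: revealed 1 new [(4,6)] -> total=20

Answer: .######
.######
.####..
..###..
......#
.......
.......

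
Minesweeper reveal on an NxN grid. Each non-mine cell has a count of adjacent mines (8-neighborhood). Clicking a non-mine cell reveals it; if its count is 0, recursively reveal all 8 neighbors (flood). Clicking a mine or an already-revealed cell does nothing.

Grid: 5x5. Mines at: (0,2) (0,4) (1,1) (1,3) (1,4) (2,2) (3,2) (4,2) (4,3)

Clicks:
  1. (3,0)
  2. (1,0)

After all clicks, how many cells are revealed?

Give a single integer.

Click 1 (3,0) count=0: revealed 6 new [(2,0) (2,1) (3,0) (3,1) (4,0) (4,1)] -> total=6
Click 2 (1,0) count=1: revealed 1 new [(1,0)] -> total=7

Answer: 7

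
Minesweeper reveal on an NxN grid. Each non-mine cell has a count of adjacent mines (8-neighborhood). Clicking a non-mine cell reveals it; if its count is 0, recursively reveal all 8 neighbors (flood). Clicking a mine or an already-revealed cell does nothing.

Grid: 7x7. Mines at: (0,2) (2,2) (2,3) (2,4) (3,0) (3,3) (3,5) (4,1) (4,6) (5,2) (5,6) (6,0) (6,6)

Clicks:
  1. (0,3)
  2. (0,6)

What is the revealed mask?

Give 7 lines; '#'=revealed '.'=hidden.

Click 1 (0,3) count=1: revealed 1 new [(0,3)] -> total=1
Click 2 (0,6) count=0: revealed 9 new [(0,4) (0,5) (0,6) (1,3) (1,4) (1,5) (1,6) (2,5) (2,6)] -> total=10

Answer: ...####
...####
.....##
.......
.......
.......
.......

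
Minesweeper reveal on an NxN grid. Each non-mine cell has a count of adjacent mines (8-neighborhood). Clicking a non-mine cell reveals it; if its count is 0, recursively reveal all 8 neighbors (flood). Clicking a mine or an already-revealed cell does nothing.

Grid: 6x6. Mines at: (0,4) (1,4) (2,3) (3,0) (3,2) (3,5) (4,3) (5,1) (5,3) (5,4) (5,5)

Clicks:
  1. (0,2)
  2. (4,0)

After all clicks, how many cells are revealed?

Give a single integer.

Click 1 (0,2) count=0: revealed 11 new [(0,0) (0,1) (0,2) (0,3) (1,0) (1,1) (1,2) (1,3) (2,0) (2,1) (2,2)] -> total=11
Click 2 (4,0) count=2: revealed 1 new [(4,0)] -> total=12

Answer: 12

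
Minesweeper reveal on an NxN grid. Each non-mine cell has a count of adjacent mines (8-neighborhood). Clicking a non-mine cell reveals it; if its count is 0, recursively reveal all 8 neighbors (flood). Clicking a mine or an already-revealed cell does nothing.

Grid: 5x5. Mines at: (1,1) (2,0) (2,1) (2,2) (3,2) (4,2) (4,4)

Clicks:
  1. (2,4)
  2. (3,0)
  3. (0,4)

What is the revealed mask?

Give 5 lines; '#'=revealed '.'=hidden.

Answer: ..###
..###
...##
#..##
.....

Derivation:
Click 1 (2,4) count=0: revealed 10 new [(0,2) (0,3) (0,4) (1,2) (1,3) (1,4) (2,3) (2,4) (3,3) (3,4)] -> total=10
Click 2 (3,0) count=2: revealed 1 new [(3,0)] -> total=11
Click 3 (0,4) count=0: revealed 0 new [(none)] -> total=11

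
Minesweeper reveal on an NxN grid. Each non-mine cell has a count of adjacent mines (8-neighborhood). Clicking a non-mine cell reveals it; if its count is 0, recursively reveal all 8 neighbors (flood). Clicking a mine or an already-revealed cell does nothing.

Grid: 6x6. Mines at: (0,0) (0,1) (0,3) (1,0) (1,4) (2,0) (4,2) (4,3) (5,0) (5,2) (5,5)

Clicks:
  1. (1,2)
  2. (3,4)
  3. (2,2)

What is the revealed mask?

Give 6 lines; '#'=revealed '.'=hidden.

Click 1 (1,2) count=2: revealed 1 new [(1,2)] -> total=1
Click 2 (3,4) count=1: revealed 1 new [(3,4)] -> total=2
Click 3 (2,2) count=0: revealed 8 new [(1,1) (1,3) (2,1) (2,2) (2,3) (3,1) (3,2) (3,3)] -> total=10

Answer: ......
.###..
.###..
.####.
......
......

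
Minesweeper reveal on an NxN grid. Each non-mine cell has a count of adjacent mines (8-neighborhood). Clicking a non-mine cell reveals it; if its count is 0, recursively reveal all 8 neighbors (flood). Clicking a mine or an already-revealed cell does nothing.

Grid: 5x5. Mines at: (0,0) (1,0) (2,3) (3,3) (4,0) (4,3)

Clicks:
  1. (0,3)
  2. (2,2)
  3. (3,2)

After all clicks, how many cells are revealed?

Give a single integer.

Answer: 10

Derivation:
Click 1 (0,3) count=0: revealed 8 new [(0,1) (0,2) (0,3) (0,4) (1,1) (1,2) (1,3) (1,4)] -> total=8
Click 2 (2,2) count=2: revealed 1 new [(2,2)] -> total=9
Click 3 (3,2) count=3: revealed 1 new [(3,2)] -> total=10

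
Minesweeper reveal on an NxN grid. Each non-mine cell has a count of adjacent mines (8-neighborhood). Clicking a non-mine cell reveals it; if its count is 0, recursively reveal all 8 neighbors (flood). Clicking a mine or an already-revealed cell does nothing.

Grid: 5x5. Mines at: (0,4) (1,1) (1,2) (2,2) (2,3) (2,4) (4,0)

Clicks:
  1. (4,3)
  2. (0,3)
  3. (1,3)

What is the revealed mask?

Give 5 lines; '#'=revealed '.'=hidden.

Click 1 (4,3) count=0: revealed 8 new [(3,1) (3,2) (3,3) (3,4) (4,1) (4,2) (4,3) (4,4)] -> total=8
Click 2 (0,3) count=2: revealed 1 new [(0,3)] -> total=9
Click 3 (1,3) count=5: revealed 1 new [(1,3)] -> total=10

Answer: ...#.
...#.
.....
.####
.####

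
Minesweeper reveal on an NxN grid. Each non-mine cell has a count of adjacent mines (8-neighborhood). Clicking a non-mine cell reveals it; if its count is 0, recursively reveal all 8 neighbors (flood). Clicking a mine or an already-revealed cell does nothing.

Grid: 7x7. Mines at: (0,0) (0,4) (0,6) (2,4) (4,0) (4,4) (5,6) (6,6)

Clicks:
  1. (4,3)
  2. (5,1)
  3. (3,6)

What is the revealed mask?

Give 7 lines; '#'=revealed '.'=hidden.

Click 1 (4,3) count=1: revealed 1 new [(4,3)] -> total=1
Click 2 (5,1) count=1: revealed 1 new [(5,1)] -> total=2
Click 3 (3,6) count=0: revealed 8 new [(1,5) (1,6) (2,5) (2,6) (3,5) (3,6) (4,5) (4,6)] -> total=10

Answer: .......
.....##
.....##
.....##
...#.##
.#.....
.......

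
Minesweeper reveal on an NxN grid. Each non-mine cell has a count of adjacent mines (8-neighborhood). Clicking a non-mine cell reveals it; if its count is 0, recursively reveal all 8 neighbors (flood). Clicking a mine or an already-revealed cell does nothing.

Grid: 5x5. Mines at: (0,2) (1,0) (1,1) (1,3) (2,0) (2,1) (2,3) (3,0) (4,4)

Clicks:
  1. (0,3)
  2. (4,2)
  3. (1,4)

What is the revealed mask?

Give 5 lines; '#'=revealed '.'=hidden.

Click 1 (0,3) count=2: revealed 1 new [(0,3)] -> total=1
Click 2 (4,2) count=0: revealed 6 new [(3,1) (3,2) (3,3) (4,1) (4,2) (4,3)] -> total=7
Click 3 (1,4) count=2: revealed 1 new [(1,4)] -> total=8

Answer: ...#.
....#
.....
.###.
.###.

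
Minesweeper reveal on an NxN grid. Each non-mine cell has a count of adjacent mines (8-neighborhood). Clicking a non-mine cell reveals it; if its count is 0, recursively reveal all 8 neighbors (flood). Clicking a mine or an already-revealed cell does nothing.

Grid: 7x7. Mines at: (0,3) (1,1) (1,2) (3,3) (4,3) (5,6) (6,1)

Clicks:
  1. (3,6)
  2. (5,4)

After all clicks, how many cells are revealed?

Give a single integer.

Answer: 16

Derivation:
Click 1 (3,6) count=0: revealed 15 new [(0,4) (0,5) (0,6) (1,4) (1,5) (1,6) (2,4) (2,5) (2,6) (3,4) (3,5) (3,6) (4,4) (4,5) (4,6)] -> total=15
Click 2 (5,4) count=1: revealed 1 new [(5,4)] -> total=16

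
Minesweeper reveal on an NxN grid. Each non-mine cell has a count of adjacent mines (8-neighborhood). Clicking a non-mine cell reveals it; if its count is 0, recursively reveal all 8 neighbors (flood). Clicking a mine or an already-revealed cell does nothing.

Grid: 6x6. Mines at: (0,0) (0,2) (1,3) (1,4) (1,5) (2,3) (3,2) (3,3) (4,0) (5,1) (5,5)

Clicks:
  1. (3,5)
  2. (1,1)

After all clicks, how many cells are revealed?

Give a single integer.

Answer: 7

Derivation:
Click 1 (3,5) count=0: revealed 6 new [(2,4) (2,5) (3,4) (3,5) (4,4) (4,5)] -> total=6
Click 2 (1,1) count=2: revealed 1 new [(1,1)] -> total=7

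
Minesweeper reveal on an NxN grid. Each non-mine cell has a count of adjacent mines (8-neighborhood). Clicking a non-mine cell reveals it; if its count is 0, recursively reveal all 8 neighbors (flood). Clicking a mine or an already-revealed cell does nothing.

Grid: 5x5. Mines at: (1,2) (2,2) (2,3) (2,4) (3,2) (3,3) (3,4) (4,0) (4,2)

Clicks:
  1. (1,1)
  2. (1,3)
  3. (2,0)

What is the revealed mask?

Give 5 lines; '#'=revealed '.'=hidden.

Click 1 (1,1) count=2: revealed 1 new [(1,1)] -> total=1
Click 2 (1,3) count=4: revealed 1 new [(1,3)] -> total=2
Click 3 (2,0) count=0: revealed 7 new [(0,0) (0,1) (1,0) (2,0) (2,1) (3,0) (3,1)] -> total=9

Answer: ##...
##.#.
##...
##...
.....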